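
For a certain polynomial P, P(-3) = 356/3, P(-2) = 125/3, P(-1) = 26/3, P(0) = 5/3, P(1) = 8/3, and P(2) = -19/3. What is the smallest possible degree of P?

Forward differences of the values at u = -3, -2, -1, 0, 1, 2:
  P  : 356/3  125/3  26/3  5/3  8/3  -19/3
  Δ  : -77  -33  -7  1  -9
  Δ^2: 44  26  8  -10
  Δ^3: -18  -18  -18
  Δ^4: 0  0
  Δ^5: 0
The third differences are constant (-18) and nonzero, while all higher differences vanish, so the minimal degree is 3.

3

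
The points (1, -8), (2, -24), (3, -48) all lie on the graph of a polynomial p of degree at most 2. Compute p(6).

-168

Write p(x) = ax^2 + bx + c. Substituting each data point gives a linear system:
  a + b + c = -8
  4a + 2b + c = -24
  9a + 3b + c = -48
Solving the system yields a = -4, b = -4, c = 0.
So p(x) = -4x^2 - 4x.
Then p(6) = -168.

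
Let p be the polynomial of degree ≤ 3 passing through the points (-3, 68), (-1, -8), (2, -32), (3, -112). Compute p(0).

Using the Lagrange interpolation formula with nodes -3, -1, 2, 3:
  L_0(u) = (u + 1)(u - 2)(u - 3) / -60
  L_1(u) = (u + 3)(u - 2)(u - 3) / 24
  L_2(u) = (u + 3)(u + 1)(u - 3) / -15
  L_3(u) = (u + 3)(u + 1)(u - 2) / 24
Then p(u) = 68·L_0(u) - 8·L_1(u) - 32·L_2(u) - 112·L_3(u).
Expanding and collecting terms gives p(u) = -4u^3 - 2u^2 + 6u - 4.
Evaluating at u = 0: p(0) = -4.

-4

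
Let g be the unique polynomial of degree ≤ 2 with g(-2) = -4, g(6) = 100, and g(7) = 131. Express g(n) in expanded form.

g(n) = 2n^2 + 5n - 2

Write g(n) = an^2 + bn + c. Substituting each data point gives a linear system:
  4a - 2b + c = -4
  36a + 6b + c = 100
  49a + 7b + c = 131
Solving the system yields a = 2, b = 5, c = -2.
So g(n) = 2n^2 + 5n - 2.
Check: g(7) = 131. ✓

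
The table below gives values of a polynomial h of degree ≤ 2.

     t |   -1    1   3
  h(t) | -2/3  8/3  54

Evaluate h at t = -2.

47/3

Write h(t) = at^2 + bt + c. Substituting each data point gives a linear system:
  a - b + c = -2/3
  a + b + c = 8/3
  9a + 3b + c = 54
Solving the system yields a = 6, b = 5/3, c = -5.
So h(t) = 6t^2 + (5/3)t - 5.
Then h(-2) = 47/3.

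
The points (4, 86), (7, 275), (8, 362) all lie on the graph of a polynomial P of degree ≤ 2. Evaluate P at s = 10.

572

Using the Lagrange interpolation formula with nodes 4, 7, 8:
  L_0(s) = (s - 7)(s - 8) / 12
  L_1(s) = (s - 4)(s - 8) / -3
  L_2(s) = (s - 4)(s - 7) / 4
Then P(s) = 86·L_0(s) + 275·L_1(s) + 362·L_2(s).
Expanding and collecting terms gives P(s) = 6s² - 3s + 2.
Evaluating at s = 10: P(10) = 572.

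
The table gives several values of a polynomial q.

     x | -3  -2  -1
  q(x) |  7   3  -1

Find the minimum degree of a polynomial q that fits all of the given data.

Forward differences of the values at x = -3, -2, -1:
  q  : 7  3  -1
  Δ  : -4  -4
  Δ^2: 0
The first differences are constant (-4) and nonzero, while all higher differences vanish, so the minimal degree is 1.

1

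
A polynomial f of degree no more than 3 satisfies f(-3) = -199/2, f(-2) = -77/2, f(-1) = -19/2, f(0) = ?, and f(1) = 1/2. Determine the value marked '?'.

-1/2

On equispaced nodes a degree-3 polynomial has vanishing fourth forward difference, so
  f(-3) - 4·f(-2) + 6·f(-1) - 4·f(0) + f(1) = 0.
Substituting the known values and solving for f(0):
  -4·f(0) = 2
  f(0) = -1/2.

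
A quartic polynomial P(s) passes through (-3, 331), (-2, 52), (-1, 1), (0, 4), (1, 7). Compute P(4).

1276

Forward differences of the values at s = -3, -2, -1, 0, 1:
  P  : 331  52  1  4  7
  Δ  : -279  -51  3  3
  Δ^2: 228  54  0
  Δ^3: -174  -54
  Δ^4: 120
The fourth differences are constant, confirming degree 4.
Interpolating (Newton forward form) and evaluating at s = 4 gives P(4) = 1276.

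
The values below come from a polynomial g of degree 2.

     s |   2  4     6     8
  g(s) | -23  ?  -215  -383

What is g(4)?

The 3 known points determine the degree-2 polynomial uniquely.
Write g(s) = as^2 + bs + c. Substituting each data point gives a linear system:
  4a + 2b + c = -23
  36a + 6b + c = -215
  64a + 8b + c = -383
Solving the system yields a = -6, b = 0, c = 1.
So g(s) = -6s^2 + 1.
Then g(4) = -95.

-95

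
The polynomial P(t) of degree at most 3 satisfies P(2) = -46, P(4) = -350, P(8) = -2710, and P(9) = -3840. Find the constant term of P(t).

Write P(t) = at^3 + bt^2 + ct + d. Substituting each data point gives a linear system:
  8a + 4b + 2c + d = -46
  64a + 16b + 4c + d = -350
  512a + 64b + 8c + d = -2710
  729a + 81b + 9c + d = -3840
Solving the system yields a = -5, b = -3, c = 6, d = -6.
So P(t) = -5t^3 - 3t^2 + 6t - 6.
The constant term is -6.

-6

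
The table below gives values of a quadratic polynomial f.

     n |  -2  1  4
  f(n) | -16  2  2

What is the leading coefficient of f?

-1

Write f(n) = an^2 + bn + c. Substituting each data point gives a linear system:
  4a - 2b + c = -16
  a + b + c = 2
  16a + 4b + c = 2
Solving the system yields a = -1, b = 5, c = -2.
So f(n) = -n^2 + 5n - 2.
The leading coefficient is -1.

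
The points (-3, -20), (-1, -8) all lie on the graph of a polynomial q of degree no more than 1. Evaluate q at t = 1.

Write q(t) = at + b. Substituting each data point gives a linear system:
  -3a + b = -20
  -a + b = -8
Solving the system yields a = 6, b = -2.
So q(t) = 6t - 2.
Then q(1) = 4.

4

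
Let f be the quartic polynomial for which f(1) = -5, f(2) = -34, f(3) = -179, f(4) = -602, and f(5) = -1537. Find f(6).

Forward differences of the values at t = 1, 2, 3, 4, 5:
  f  : -5  -34  -179  -602  -1537
  Δ  : -29  -145  -423  -935
  Δ^2: -116  -278  -512
  Δ^3: -162  -234
  Δ^4: -72
The fourth differences are constant, confirming degree 4.
Interpolating (Newton forward form) and evaluating at t = 6 gives f(6) = -3290.

-3290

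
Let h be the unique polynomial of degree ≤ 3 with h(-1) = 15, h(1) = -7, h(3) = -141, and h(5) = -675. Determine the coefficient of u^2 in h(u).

4

Write h(u) = au^3 + bu^2 + cu + d. Substituting each data point gives a linear system:
  -a + b - c + d = 15
  a + b + c + d = -7
  27a + 9b + 3c + d = -141
  125a + 25b + 5c + d = -675
Solving the system yields a = -6, b = 4, c = -5, d = 0.
So h(u) = -6u³ + 4u² - 5u.
The coefficient of u^2 is 4.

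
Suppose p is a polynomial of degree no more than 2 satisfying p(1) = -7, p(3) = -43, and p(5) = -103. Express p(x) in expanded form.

p(x) = -3x^2 - 6x + 2

Write p(x) = ax^2 + bx + c. Substituting each data point gives a linear system:
  a + b + c = -7
  9a + 3b + c = -43
  25a + 5b + c = -103
Solving the system yields a = -3, b = -6, c = 2.
So p(x) = -3x² - 6x + 2.
Check: p(1) = -7. ✓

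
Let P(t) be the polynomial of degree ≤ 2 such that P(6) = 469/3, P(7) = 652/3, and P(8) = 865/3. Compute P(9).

1108/3

Write P(t) = at^2 + bt + c. Substituting each data point gives a linear system:
  36a + 6b + c = 469/3
  49a + 7b + c = 652/3
  64a + 8b + c = 865/3
Solving the system yields a = 5, b = -4, c = 1/3.
So P(t) = 5t^2 - 4t + 1/3.
Then P(9) = 1108/3.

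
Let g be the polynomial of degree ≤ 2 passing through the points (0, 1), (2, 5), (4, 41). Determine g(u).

g(u) = 4u^2 - 6u + 1

Write g(u) = au^2 + bu + c. Substituting each data point gives a linear system:
  c = 1
  4a + 2b + c = 5
  16a + 4b + c = 41
Solving the system yields a = 4, b = -6, c = 1.
So g(u) = 4u² - 6u + 1.
Check: g(2) = 5. ✓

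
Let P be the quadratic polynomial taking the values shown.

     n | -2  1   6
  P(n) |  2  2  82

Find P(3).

Write P(n) = an^2 + bn + c. Substituting each data point gives a linear system:
  4a - 2b + c = 2
  a + b + c = 2
  36a + 6b + c = 82
Solving the system yields a = 2, b = 2, c = -2.
So P(n) = 2n² + 2n - 2.
Then P(3) = 22.

22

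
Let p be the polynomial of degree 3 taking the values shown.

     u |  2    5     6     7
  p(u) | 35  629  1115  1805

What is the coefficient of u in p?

6

Write p(u) = au^3 + bu^2 + cu + d. Substituting each data point gives a linear system:
  8a + 4b + 2c + d = 35
  125a + 25b + 5c + d = 629
  216a + 36b + 6c + d = 1115
  343a + 49b + 7c + d = 1805
Solving the system yields a = 6, b = -6, c = 6, d = -1.
So p(u) = 6u^3 - 6u^2 + 6u - 1.
The coefficient of u is 6.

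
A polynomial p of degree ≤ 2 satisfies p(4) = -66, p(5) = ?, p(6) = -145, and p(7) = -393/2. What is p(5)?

The 3 known points determine the degree-2 polynomial uniquely.
Write p(t) = at^2 + bt + c. Substituting each data point gives a linear system:
  16a + 4b + c = -66
  36a + 6b + c = -145
  49a + 7b + c = -393/2
Solving the system yields a = -4, b = 1/2, c = -4.
So p(t) = -4t² + (1/2)t - 4.
Then p(5) = -203/2.

-203/2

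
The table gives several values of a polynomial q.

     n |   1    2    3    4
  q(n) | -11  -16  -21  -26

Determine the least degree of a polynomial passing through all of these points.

1

Forward differences of the values at n = 1, 2, 3, 4:
  q  : -11  -16  -21  -26
  Δ  : -5  -5  -5
  Δ^2: 0  0
  Δ^3: 0
The first differences are constant (-5) and nonzero, while all higher differences vanish, so the minimal degree is 1.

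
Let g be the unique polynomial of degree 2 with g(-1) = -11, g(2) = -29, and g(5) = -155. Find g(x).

Using the Lagrange interpolation formula with nodes -1, 2, 5:
  L_0(x) = (x - 2)(x - 5) / 18
  L_1(x) = (x + 1)(x - 5) / -9
  L_2(x) = (x + 1)(x - 2) / 18
Then g(x) = -11·L_0(x) - 29·L_1(x) - 155·L_2(x).
Expanding and collecting terms gives g(x) = -6x² - 5.
Check: g(-1) = -11. ✓

g(x) = -6x^2 - 5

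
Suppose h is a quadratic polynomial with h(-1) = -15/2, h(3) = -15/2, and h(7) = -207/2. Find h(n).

h(n) = -3n^2 + 6n + 3/2

Write h(n) = an^2 + bn + c. Substituting each data point gives a linear system:
  a - b + c = -15/2
  9a + 3b + c = -15/2
  49a + 7b + c = -207/2
Solving the system yields a = -3, b = 6, c = 3/2.
So h(n) = -3n² + 6n + 3/2.
Check: h(7) = -207/2. ✓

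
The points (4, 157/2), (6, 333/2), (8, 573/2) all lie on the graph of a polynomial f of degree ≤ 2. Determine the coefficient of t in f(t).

4

Write f(t) = at^2 + bt + c. Substituting each data point gives a linear system:
  16a + 4b + c = 157/2
  36a + 6b + c = 333/2
  64a + 8b + c = 573/2
Solving the system yields a = 4, b = 4, c = -3/2.
So f(t) = 4t^2 + 4t - 3/2.
The coefficient of t is 4.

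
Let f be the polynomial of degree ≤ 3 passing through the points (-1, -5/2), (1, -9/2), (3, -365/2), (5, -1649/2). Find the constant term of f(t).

1/2

Write f(t) = at^3 + bt^2 + ct + d. Substituting each data point gives a linear system:
  -a + b - c + d = -5/2
  a + b + c + d = -9/2
  27a + 9b + 3c + d = -365/2
  125a + 25b + 5c + d = -1649/2
Solving the system yields a = -6, b = -4, c = 5, d = 1/2.
So f(t) = -6t^3 - 4t^2 + 5t + 1/2.
The constant term is 1/2.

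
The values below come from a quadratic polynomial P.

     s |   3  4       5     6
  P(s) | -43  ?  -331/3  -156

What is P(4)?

The 3 known points determine the degree-2 polynomial uniquely.
Write P(s) = as^2 + bs + c. Substituting each data point gives a linear system:
  9a + 3b + c = -43
  25a + 5b + c = -331/3
  36a + 6b + c = -156
Solving the system yields a = -4, b = -5/3, c = -2.
So P(s) = -4s^2 - (5/3)s - 2.
Then P(4) = -218/3.

-218/3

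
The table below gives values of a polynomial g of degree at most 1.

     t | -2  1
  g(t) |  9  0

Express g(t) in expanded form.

g(t) = -3t + 3

Write g(t) = at + b. Substituting each data point gives a linear system:
  -2a + b = 9
  a + b = 0
Solving the system yields a = -3, b = 3.
So g(t) = -3t + 3.
Check: g(1) = 0. ✓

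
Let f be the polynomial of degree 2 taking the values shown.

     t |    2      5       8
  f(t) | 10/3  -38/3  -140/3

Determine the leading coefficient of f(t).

-1

Write f(t) = at^2 + bt + c. Substituting each data point gives a linear system:
  4a + 2b + c = 10/3
  25a + 5b + c = -38/3
  64a + 8b + c = -140/3
Solving the system yields a = -1, b = 5/3, c = 4.
So f(t) = -t^2 + (5/3)t + 4.
The leading coefficient is -1.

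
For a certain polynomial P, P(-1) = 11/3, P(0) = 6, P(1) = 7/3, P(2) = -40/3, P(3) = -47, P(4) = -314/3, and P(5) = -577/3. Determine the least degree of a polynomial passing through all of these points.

3

Forward differences of the values at t = -1, 0, 1, 2, 3, 4, 5:
  P  : 11/3  6  7/3  -40/3  -47  -314/3  -577/3
  Δ  : 7/3  -11/3  -47/3  -101/3  -173/3  -263/3
  Δ^2: -6  -12  -18  -24  -30
  Δ^3: -6  -6  -6  -6
  Δ^4: 0  0  0
  Δ^5: 0  0
  Δ^6: 0
The third differences are constant (-6) and nonzero, while all higher differences vanish, so the minimal degree is 3.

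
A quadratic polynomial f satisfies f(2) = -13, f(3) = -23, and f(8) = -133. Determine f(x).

f(x) = -2x^2 - 5

Write f(x) = ax^2 + bx + c. Substituting each data point gives a linear system:
  4a + 2b + c = -13
  9a + 3b + c = -23
  64a + 8b + c = -133
Solving the system yields a = -2, b = 0, c = -5.
So f(x) = -2x^2 - 5.
Check: f(3) = -23. ✓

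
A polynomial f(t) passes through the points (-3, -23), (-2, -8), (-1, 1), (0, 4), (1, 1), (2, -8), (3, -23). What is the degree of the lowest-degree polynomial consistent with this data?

2

Forward differences of the values at t = -3, -2, -1, 0, 1, 2, 3:
  f  : -23  -8  1  4  1  -8  -23
  Δ  : 15  9  3  -3  -9  -15
  Δ^2: -6  -6  -6  -6  -6
  Δ^3: 0  0  0  0
  Δ^4: 0  0  0
  Δ^5: 0  0
  Δ^6: 0
The second differences are constant (-6) and nonzero, while all higher differences vanish, so the minimal degree is 2.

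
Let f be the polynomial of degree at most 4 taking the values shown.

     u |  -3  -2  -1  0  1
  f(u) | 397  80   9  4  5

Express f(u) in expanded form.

Write f(u) = au^4 + bu^3 + cu^2 + du + e. Substituting each data point gives a linear system:
  81a - 27b + 9c - 3d + e = 397
  16a - 8b + 4c - 2d + e = 80
  a - b + c - d + e = 9
  e = 4
  a + b + c + d + e = 5
Solving the system yields a = 5, b = 0, c = -2, d = -2, e = 4.
So f(u) = 5u⁴ - 2u² - 2u + 4.
Check: f(1) = 5. ✓

f(u) = 5u^4 - 2u^2 - 2u + 4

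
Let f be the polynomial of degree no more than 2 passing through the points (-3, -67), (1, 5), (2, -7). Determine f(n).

f(n) = -6n^2 + 6n + 5

Write f(n) = an^2 + bn + c. Substituting each data point gives a linear system:
  9a - 3b + c = -67
  a + b + c = 5
  4a + 2b + c = -7
Solving the system yields a = -6, b = 6, c = 5.
So f(n) = -6n^2 + 6n + 5.
Check: f(1) = 5. ✓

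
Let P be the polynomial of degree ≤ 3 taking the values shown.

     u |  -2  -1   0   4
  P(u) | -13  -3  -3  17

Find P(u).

Write P(u) = au^3 + bu^2 + cu + d. Substituting each data point gives a linear system:
  -8a + 4b - 2c + d = -13
  -a + b - c + d = -3
  d = -3
  64a + 16b + 4c + d = 17
Solving the system yields a = 1, b = -2, c = -3, d = -3.
So P(u) = u^3 - 2u^2 - 3u - 3.
Check: P(0) = -3. ✓

P(u) = u^3 - 2u^2 - 3u - 3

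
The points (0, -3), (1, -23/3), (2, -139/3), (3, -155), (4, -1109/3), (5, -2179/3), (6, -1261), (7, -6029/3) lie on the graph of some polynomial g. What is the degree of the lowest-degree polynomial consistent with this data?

3

Forward differences of the values at t = 0, 1, 2, 3, 4, 5, 6, 7:
  g  : -3  -23/3  -139/3  -155  -1109/3  -2179/3  -1261  -6029/3
  Δ  : -14/3  -116/3  -326/3  -644/3  -1070/3  -1604/3  -2246/3
  Δ^2: -34  -70  -106  -142  -178  -214
  Δ^3: -36  -36  -36  -36  -36
  Δ^4: 0  0  0  0
  Δ^5: 0  0  0
  Δ^6: 0  0
  Δ^7: 0
The third differences are constant (-36) and nonzero, while all higher differences vanish, so the minimal degree is 3.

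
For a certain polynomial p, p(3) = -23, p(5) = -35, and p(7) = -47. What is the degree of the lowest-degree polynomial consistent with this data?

1

Forward differences of the values at u = 3, 5, 7:
  p  : -23  -35  -47
  Δ  : -12  -12
  Δ^2: 0
The first differences are constant (-12) and nonzero, while all higher differences vanish, so the minimal degree is 1.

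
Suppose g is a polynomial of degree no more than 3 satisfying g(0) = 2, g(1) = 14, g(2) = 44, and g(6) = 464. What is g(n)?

g(n) = n^3 + 6n^2 + 5n + 2

Write g(n) = an^3 + bn^2 + cn + d. Substituting each data point gives a linear system:
  d = 2
  a + b + c + d = 14
  8a + 4b + 2c + d = 44
  216a + 36b + 6c + d = 464
Solving the system yields a = 1, b = 6, c = 5, d = 2.
So g(n) = n^3 + 6n^2 + 5n + 2.
Check: g(6) = 464. ✓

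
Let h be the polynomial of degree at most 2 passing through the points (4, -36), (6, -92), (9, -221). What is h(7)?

Write h(s) = as^2 + bs + c. Substituting each data point gives a linear system:
  16a + 4b + c = -36
  36a + 6b + c = -92
  81a + 9b + c = -221
Solving the system yields a = -3, b = 2, c = 4.
So h(s) = -3s² + 2s + 4.
Then h(7) = -129.

-129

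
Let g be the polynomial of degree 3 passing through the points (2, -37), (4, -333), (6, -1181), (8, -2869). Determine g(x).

g(x) = -6x^3 + 3x^2 + 2x - 5

Write g(x) = ax^3 + bx^2 + cx + d. Substituting each data point gives a linear system:
  8a + 4b + 2c + d = -37
  64a + 16b + 4c + d = -333
  216a + 36b + 6c + d = -1181
  512a + 64b + 8c + d = -2869
Solving the system yields a = -6, b = 3, c = 2, d = -5.
So g(x) = -6x³ + 3x² + 2x - 5.
Check: g(4) = -333. ✓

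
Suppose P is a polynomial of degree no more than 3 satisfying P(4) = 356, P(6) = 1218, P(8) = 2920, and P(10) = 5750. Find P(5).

Write P(s) = as^3 + bs^2 + cs + d. Substituting each data point gives a linear system:
  64a + 16b + 4c + d = 356
  216a + 36b + 6c + d = 1218
  512a + 64b + 8c + d = 2920
  1000a + 100b + 10c + d = 5750
Solving the system yields a = 6, b = -3, c = 5, d = 0.
So P(s) = 6s^3 - 3s^2 + 5s.
Then P(5) = 700.

700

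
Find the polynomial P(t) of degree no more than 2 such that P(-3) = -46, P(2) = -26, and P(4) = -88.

P(t) = -5t^2 - t - 4

Write P(t) = at^2 + bt + c. Substituting each data point gives a linear system:
  9a - 3b + c = -46
  4a + 2b + c = -26
  16a + 4b + c = -88
Solving the system yields a = -5, b = -1, c = -4.
So P(t) = -5t^2 - t - 4.
Check: P(2) = -26. ✓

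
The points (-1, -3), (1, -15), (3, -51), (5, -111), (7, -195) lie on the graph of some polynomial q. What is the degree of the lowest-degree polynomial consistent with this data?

Forward differences of the values at x = -1, 1, 3, 5, 7:
  q  : -3  -15  -51  -111  -195
  Δ  : -12  -36  -60  -84
  Δ^2: -24  -24  -24
  Δ^3: 0  0
  Δ^4: 0
The second differences are constant (-24) and nonzero, while all higher differences vanish, so the minimal degree is 2.

2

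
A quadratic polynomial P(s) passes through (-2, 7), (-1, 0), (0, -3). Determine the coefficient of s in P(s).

Write P(s) = as^2 + bs + c. Substituting each data point gives a linear system:
  4a - 2b + c = 7
  a - b + c = 0
  c = -3
Solving the system yields a = 2, b = -1, c = -3.
So P(s) = 2s^2 - s - 3.
The coefficient of s is -1.

-1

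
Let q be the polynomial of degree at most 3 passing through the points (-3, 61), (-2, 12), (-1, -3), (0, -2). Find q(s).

Write q(s) = as^3 + bs^2 + cs + d. Substituting each data point gives a linear system:
  -27a + 9b - 3c + d = 61
  -8a + 4b - 2c + d = 12
  -a + b - c + d = -3
  d = -2
Solving the system yields a = -3, b = -1, c = 3, d = -2.
So q(s) = -3s³ - s² + 3s - 2.
Check: q(0) = -2. ✓

q(s) = -3s^3 - s^2 + 3s - 2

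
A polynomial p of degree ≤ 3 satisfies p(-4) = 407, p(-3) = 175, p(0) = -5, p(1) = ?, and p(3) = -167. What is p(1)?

The 4 known points determine the degree-3 polynomial uniquely.
Write p(x) = ax^3 + bx^2 + cx + d. Substituting each data point gives a linear system:
  -64a + 16b - 4c + d = 407
  -27a + 9b - 3c + d = 175
  d = -5
  27a + 9b + 3c + d = -167
Solving the system yields a = -6, b = 1, c = -3, d = -5.
So p(x) = -6x^3 + x^2 - 3x - 5.
Then p(1) = -13.

-13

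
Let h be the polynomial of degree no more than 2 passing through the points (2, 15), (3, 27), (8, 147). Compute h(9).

183

Write h(n) = an^2 + bn + c. Substituting each data point gives a linear system:
  4a + 2b + c = 15
  9a + 3b + c = 27
  64a + 8b + c = 147
Solving the system yields a = 2, b = 2, c = 3.
So h(n) = 2n² + 2n + 3.
Then h(9) = 183.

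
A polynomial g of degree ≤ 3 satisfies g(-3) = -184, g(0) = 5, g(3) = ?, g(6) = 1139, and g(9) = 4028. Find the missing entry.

122

The 4 known points determine the degree-3 polynomial uniquely.
Write g(x) = ax^3 + bx^2 + cx + d. Substituting each data point gives a linear system:
  -27a + 9b - 3c + d = -184
  d = 5
  216a + 36b + 6c + d = 1139
  729a + 81b + 9c + d = 4028
Solving the system yields a = 6, b = -4, c = -3, d = 5.
So g(x) = 6x^3 - 4x^2 - 3x + 5.
Then g(3) = 122.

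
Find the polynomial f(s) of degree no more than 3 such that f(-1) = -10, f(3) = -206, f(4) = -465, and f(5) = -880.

f(s) = -6s^3 - 6s^2 + 5s - 5

Write f(s) = as^3 + bs^2 + cs + d. Substituting each data point gives a linear system:
  -a + b - c + d = -10
  27a + 9b + 3c + d = -206
  64a + 16b + 4c + d = -465
  125a + 25b + 5c + d = -880
Solving the system yields a = -6, b = -6, c = 5, d = -5.
So f(s) = -6s^3 - 6s^2 + 5s - 5.
Check: f(3) = -206. ✓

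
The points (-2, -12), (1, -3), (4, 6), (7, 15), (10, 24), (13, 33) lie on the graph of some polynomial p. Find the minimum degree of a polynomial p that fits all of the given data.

Forward differences of the values at u = -2, 1, 4, 7, 10, 13:
  p  : -12  -3  6  15  24  33
  Δ  : 9  9  9  9  9
  Δ^2: 0  0  0  0
  Δ^3: 0  0  0
  Δ^4: 0  0
  Δ^5: 0
The first differences are constant (9) and nonzero, while all higher differences vanish, so the minimal degree is 1.

1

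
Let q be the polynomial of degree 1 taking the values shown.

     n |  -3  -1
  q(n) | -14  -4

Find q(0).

1

Using the Lagrange interpolation formula with nodes -3, -1:
  L_0(n) = (n + 1) / -2
  L_1(n) = (n + 3) / 2
Then q(n) = -14·L_0(n) - 4·L_1(n).
Expanding and collecting terms gives q(n) = 5n + 1.
Evaluating at n = 0: q(0) = 1.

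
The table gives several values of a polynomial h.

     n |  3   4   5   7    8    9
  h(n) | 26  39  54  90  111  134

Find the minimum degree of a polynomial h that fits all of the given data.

Divided differences on the nodes 3, 4, 5, 7, 8, 9:
  order 0: 26  39  54  90  111  134
  order 1: 13  15  18  21  23
  order 2: 1  1  1  1
  order 3: 0  0  0
  order 4: 0  0
  order 5: 0
The order-2 divided differences are all 1 (nonzero) and every higher order vanishes, so the data lies on a polynomial of degree exactly 2.

2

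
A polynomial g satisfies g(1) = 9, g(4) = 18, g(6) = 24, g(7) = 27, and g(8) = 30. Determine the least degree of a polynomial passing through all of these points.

Divided differences on the nodes 1, 4, 6, 7, 8:
  order 0: 9  18  24  27  30
  order 1: 3  3  3  3
  order 2: 0  0  0
  order 3: 0  0
  order 4: 0
The order-1 divided differences are all 3 (nonzero) and every higher order vanishes, so the data lies on a polynomial of degree exactly 1.

1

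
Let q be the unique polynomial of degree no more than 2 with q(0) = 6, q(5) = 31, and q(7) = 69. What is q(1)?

Using the Lagrange interpolation formula with nodes 0, 5, 7:
  L_0(u) = (u - 5)(u - 7) / 35
  L_1(u) = u(u - 7) / -10
  L_2(u) = u(u - 5) / 14
Then q(u) = 6·L_0(u) + 31·L_1(u) + 69·L_2(u).
Expanding and collecting terms gives q(u) = 2u^2 - 5u + 6.
Evaluating at u = 1: q(1) = 3.

3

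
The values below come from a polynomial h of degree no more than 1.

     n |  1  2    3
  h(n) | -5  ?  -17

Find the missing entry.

On equispaced nodes a degree-1 polynomial has vanishing second forward difference, so
  h(1) - 2·h(2) + h(3) = 0.
Substituting the known values and solving for h(2):
  -2·h(2) = 22
  h(2) = -11.

-11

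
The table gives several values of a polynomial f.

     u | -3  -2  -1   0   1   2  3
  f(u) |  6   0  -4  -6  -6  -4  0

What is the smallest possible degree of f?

Forward differences of the values at u = -3, -2, -1, 0, 1, 2, 3:
  f  : 6  0  -4  -6  -6  -4  0
  Δ  : -6  -4  -2  0  2  4
  Δ^2: 2  2  2  2  2
  Δ^3: 0  0  0  0
  Δ^4: 0  0  0
  Δ^5: 0  0
  Δ^6: 0
The second differences are constant (2) and nonzero, while all higher differences vanish, so the minimal degree is 2.

2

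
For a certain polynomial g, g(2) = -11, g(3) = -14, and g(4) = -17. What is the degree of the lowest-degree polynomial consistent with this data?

Forward differences of the values at n = 2, 3, 4:
  g  : -11  -14  -17
  Δ  : -3  -3
  Δ^2: 0
The first differences are constant (-3) and nonzero, while all higher differences vanish, so the minimal degree is 1.

1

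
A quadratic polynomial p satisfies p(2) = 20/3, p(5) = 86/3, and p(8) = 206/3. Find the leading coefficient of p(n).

1

Write p(n) = an^2 + bn + c. Substituting each data point gives a linear system:
  4a + 2b + c = 20/3
  25a + 5b + c = 86/3
  64a + 8b + c = 206/3
Solving the system yields a = 1, b = 1/3, c = 2.
So p(n) = n² + (1/3)n + 2.
The leading coefficient is 1.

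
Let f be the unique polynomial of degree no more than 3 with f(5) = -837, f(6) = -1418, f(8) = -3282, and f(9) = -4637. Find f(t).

f(t) = -6t^3 - 3t^2 - 2t - 2

Using the Lagrange interpolation formula with nodes 5, 6, 8, 9:
  L_0(t) = (t - 6)(t - 8)(t - 9) / -12
  L_1(t) = (t - 5)(t - 8)(t - 9) / 6
  L_2(t) = (t - 5)(t - 6)(t - 9) / -6
  L_3(t) = (t - 5)(t - 6)(t - 8) / 12
Then f(t) = -837·L_0(t) - 1418·L_1(t) - 3282·L_2(t) - 4637·L_3(t).
Expanding and collecting terms gives f(t) = -6t^3 - 3t^2 - 2t - 2.
Check: f(6) = -1418. ✓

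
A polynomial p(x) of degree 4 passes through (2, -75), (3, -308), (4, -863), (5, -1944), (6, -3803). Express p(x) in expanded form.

Write p(x) = ax^4 + bx^3 + cx^2 + dx + e. Substituting each data point gives a linear system:
  16a + 8b + 4c + 2d + e = -75
  81a + 27b + 9c + 3d + e = -308
  256a + 64b + 16c + 4d + e = -863
  625a + 125b + 25c + 5d + e = -1944
  1296a + 216b + 36c + 6d + e = -3803
Solving the system yields a = -2, b = -6, c = 3, d = -4, e = 1.
So p(x) = -2x^4 - 6x^3 + 3x^2 - 4x + 1.
Check: p(3) = -308. ✓

p(x) = -2x^4 - 6x^3 + 3x^2 - 4x + 1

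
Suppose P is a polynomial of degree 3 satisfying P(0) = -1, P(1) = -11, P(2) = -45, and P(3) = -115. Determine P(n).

P(n) = -2n^3 - 6n^2 - 2n - 1

Write P(n) = an^3 + bn^2 + cn + d. Substituting each data point gives a linear system:
  d = -1
  a + b + c + d = -11
  8a + 4b + 2c + d = -45
  27a + 9b + 3c + d = -115
Solving the system yields a = -2, b = -6, c = -2, d = -1.
So P(n) = -2n^3 - 6n^2 - 2n - 1.
Check: P(0) = -1. ✓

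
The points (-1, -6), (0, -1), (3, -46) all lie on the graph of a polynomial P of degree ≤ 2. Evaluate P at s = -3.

Using the Lagrange interpolation formula with nodes -1, 0, 3:
  L_0(s) = s(s - 3) / 4
  L_1(s) = (s + 1)(s - 3) / -3
  L_2(s) = (s + 1)s / 12
Then P(s) = -6·L_0(s) - 1·L_1(s) - 46·L_2(s).
Expanding and collecting terms gives P(s) = -5s^2 - 1.
Evaluating at s = -3: P(-3) = -46.

-46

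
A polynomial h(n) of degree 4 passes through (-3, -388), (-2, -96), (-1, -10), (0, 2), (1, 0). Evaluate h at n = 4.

-570

Write h(n) = an^4 + bn^3 + cn^2 + dn + e. Substituting each data point gives a linear system:
  81a - 27b + 9c - 3d + e = -388
  16a - 8b + 4c - 2d + e = -96
  a - b + c - d + e = -10
  e = 2
  a + b + c + d + e = 0
Solving the system yields a = -3, b = 4, c = -4, d = 1, e = 2.
So h(n) = -3n^4 + 4n^3 - 4n^2 + n + 2.
Then h(4) = -570.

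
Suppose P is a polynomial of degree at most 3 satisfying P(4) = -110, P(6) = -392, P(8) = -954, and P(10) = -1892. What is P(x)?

P(x) = -2x^3 + x^2 + x - 2

Write P(x) = ax^3 + bx^2 + cx + d. Substituting each data point gives a linear system:
  64a + 16b + 4c + d = -110
  216a + 36b + 6c + d = -392
  512a + 64b + 8c + d = -954
  1000a + 100b + 10c + d = -1892
Solving the system yields a = -2, b = 1, c = 1, d = -2.
So P(x) = -2x^3 + x^2 + x - 2.
Check: P(6) = -392. ✓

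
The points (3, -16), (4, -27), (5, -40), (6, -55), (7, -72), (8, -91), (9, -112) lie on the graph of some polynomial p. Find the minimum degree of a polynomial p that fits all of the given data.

2

Forward differences of the values at t = 3, 4, 5, 6, 7, 8, 9:
  p  : -16  -27  -40  -55  -72  -91  -112
  Δ  : -11  -13  -15  -17  -19  -21
  Δ^2: -2  -2  -2  -2  -2
  Δ^3: 0  0  0  0
  Δ^4: 0  0  0
  Δ^5: 0  0
  Δ^6: 0
The second differences are constant (-2) and nonzero, while all higher differences vanish, so the minimal degree is 2.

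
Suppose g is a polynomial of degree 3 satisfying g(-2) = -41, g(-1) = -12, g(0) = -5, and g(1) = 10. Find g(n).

g(n) = 5n^3 + 4n^2 + 6n - 5

Using the Lagrange interpolation formula with nodes -2, -1, 0, 1:
  L_0(n) = (n + 1)n(n - 1) / -6
  L_1(n) = (n + 2)n(n - 1) / 2
  L_2(n) = (n + 2)(n + 1)(n - 1) / -2
  L_3(n) = (n + 2)(n + 1)n / 6
Then g(n) = -41·L_0(n) - 12·L_1(n) - 5·L_2(n) + 10·L_3(n).
Expanding and collecting terms gives g(n) = 5n³ + 4n² + 6n - 5.
Check: g(-2) = -41. ✓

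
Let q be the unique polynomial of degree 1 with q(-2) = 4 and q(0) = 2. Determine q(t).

Write q(t) = at + b. Substituting each data point gives a linear system:
  -2a + b = 4
  b = 2
Solving the system yields a = -1, b = 2.
So q(t) = -t + 2.
Check: q(0) = 2. ✓

q(t) = -t + 2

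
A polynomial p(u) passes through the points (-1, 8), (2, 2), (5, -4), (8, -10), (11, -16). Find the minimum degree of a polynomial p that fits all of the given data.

Forward differences of the values at u = -1, 2, 5, 8, 11:
  p  : 8  2  -4  -10  -16
  Δ  : -6  -6  -6  -6
  Δ^2: 0  0  0
  Δ^3: 0  0
  Δ^4: 0
The first differences are constant (-6) and nonzero, while all higher differences vanish, so the minimal degree is 1.

1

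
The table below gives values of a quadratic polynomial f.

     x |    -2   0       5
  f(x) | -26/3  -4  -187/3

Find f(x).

f(x) = -2x^2 - (5/3)x - 4

Using the Lagrange interpolation formula with nodes -2, 0, 5:
  L_0(x) = x(x - 5) / 14
  L_1(x) = (x + 2)(x - 5) / -10
  L_2(x) = (x + 2)x / 35
Then f(x) = -26/3·L_0(x) - 4·L_1(x) - 187/3·L_2(x).
Expanding and collecting terms gives f(x) = -2x^2 - (5/3)x - 4.
Check: f(5) = -187/3. ✓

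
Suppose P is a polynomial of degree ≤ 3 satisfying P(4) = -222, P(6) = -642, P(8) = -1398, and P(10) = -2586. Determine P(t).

Using the Lagrange interpolation formula with nodes 4, 6, 8, 10:
  L_0(t) = (t - 6)(t - 8)(t - 10) / -48
  L_1(t) = (t - 4)(t - 8)(t - 10) / 16
  L_2(t) = (t - 4)(t - 6)(t - 10) / -16
  L_3(t) = (t - 4)(t - 6)(t - 8) / 48
Then P(t) = -222·L_0(t) - 642·L_1(t) - 1398·L_2(t) - 2586·L_3(t).
Expanding and collecting terms gives P(t) = -2t³ - 6t² + 2t - 6.
Check: P(6) = -642. ✓

P(t) = -2t^3 - 6t^2 + 2t - 6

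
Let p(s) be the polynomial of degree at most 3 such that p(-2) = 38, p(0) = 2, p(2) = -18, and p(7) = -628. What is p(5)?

Using the Lagrange interpolation formula with nodes -2, 0, 2, 7:
  L_0(s) = s(s - 2)(s - 7) / -72
  L_1(s) = (s + 2)(s - 2)(s - 7) / 28
  L_2(s) = (s + 2)s(s - 7) / -40
  L_3(s) = (s + 2)s(s - 2) / 315
Then p(s) = 38·L_0(s) + 2·L_1(s) - 18·L_2(s) - 628·L_3(s).
Expanding and collecting terms gives p(s) = -2s^3 + 2s^2 - 6s + 2.
Evaluating at s = 5: p(5) = -228.

-228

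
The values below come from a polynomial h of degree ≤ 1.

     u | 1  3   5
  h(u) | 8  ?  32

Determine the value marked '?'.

On equispaced nodes a degree-1 polynomial has vanishing second forward difference, so
  h(1) - 2·h(3) + h(5) = 0.
Substituting the known values and solving for h(3):
  -2·h(3) = -40
  h(3) = 20.

20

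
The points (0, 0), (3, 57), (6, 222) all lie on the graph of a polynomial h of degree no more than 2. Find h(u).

h(u) = 6u^2 + u

Using the Lagrange interpolation formula with nodes 0, 3, 6:
  L_0(u) = (u - 3)(u - 6) / 18
  L_1(u) = u(u - 6) / -9
  L_2(u) = u(u - 3) / 18
Then h(u) = 0·L_0(u) + 57·L_1(u) + 222·L_2(u).
Expanding and collecting terms gives h(u) = 6u² + u.
Check: h(6) = 222. ✓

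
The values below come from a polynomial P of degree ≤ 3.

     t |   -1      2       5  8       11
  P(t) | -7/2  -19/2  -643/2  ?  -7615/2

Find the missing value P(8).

-2851/2

The 4 known points determine the degree-3 polynomial uniquely.
Write P(t) = at^3 + bt^2 + ct + d. Substituting each data point gives a linear system:
  -a + b - c + d = -7/2
  8a + 4b + 2c + d = -19/2
  125a + 25b + 5c + d = -643/2
  1331a + 121b + 11c + d = -7615/2
Solving the system yields a = -3, b = 1, c = 6, d = -3/2.
So P(t) = -3t^3 + t^2 + 6t - 3/2.
Then P(8) = -2851/2.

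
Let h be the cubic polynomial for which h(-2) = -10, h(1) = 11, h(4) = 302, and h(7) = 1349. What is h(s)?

Write h(s) = as^3 + bs^2 + cs + d. Substituting each data point gives a linear system:
  -8a + 4b - 2c + d = -10
  a + b + c + d = 11
  64a + 16b + 4c + d = 302
  343a + 49b + 7c + d = 1349
Solving the system yields a = 3, b = 6, c = 4, d = -2.
So h(s) = 3s³ + 6s² + 4s - 2.
Check: h(7) = 1349. ✓

h(s) = 3s^3 + 6s^2 + 4s - 2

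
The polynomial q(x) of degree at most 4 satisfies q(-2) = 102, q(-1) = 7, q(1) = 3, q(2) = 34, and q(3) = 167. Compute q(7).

5799

Using the Lagrange interpolation formula with nodes -2, -1, 1, 2, 3:
  L_0(x) = (x + 1)(x - 1)(x - 2)(x - 3) / 60
  L_1(x) = (x + 2)(x - 1)(x - 2)(x - 3) / -24
  L_2(x) = (x + 2)(x + 1)(x - 2)(x - 3) / 12
  L_3(x) = (x + 2)(x + 1)(x - 1)(x - 3) / -12
  L_4(x) = (x + 2)(x + 1)(x - 1)(x - 2) / 40
Then q(x) = 102·L_0(x) + 7·L_1(x) + 3·L_2(x) + 34·L_3(x) + 167·L_4(x).
Expanding and collecting terms gives q(x) = 3x⁴ - 5x³ + 6x² + 3x - 4.
Evaluating at x = 7: q(7) = 5799.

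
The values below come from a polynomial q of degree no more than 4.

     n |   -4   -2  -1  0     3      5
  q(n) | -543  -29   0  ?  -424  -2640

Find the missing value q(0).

5

The 5 known points determine the degree-4 polynomial uniquely.
Write q(n) = an^4 + bn^3 + cn^2 + dn + e. Substituting each data point gives a linear system:
  256a - 64b + 16c - 4d + e = -543
  16a - 8b + 4c - 2d + e = -29
  a - b + c - d + e = 0
  81a + 27b + 9c + 3d + e = -424
  625a + 125b + 25c + 5d + e = -2640
Solving the system yields a = -3, b = -5, c = -6, d = 1, e = 5.
So q(n) = -3n⁴ - 5n³ - 6n² + n + 5.
Then q(0) = 5.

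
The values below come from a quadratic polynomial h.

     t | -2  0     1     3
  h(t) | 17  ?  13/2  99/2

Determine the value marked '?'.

0

The 3 known points determine the degree-2 polynomial uniquely.
Write h(t) = at^2 + bt + c. Substituting each data point gives a linear system:
  4a - 2b + c = 17
  a + b + c = 13/2
  9a + 3b + c = 99/2
Solving the system yields a = 5, b = 3/2, c = 0.
So h(t) = 5t^2 + (3/2)t.
Then h(0) = 0.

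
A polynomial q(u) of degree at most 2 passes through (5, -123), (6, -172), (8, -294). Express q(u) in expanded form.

q(u) = -4u^2 - 5u + 2

Using the Lagrange interpolation formula with nodes 5, 6, 8:
  L_0(u) = (u - 6)(u - 8) / 3
  L_1(u) = (u - 5)(u - 8) / -2
  L_2(u) = (u - 5)(u - 6) / 6
Then q(u) = -123·L_0(u) - 172·L_1(u) - 294·L_2(u).
Expanding and collecting terms gives q(u) = -4u^2 - 5u + 2.
Check: q(6) = -172. ✓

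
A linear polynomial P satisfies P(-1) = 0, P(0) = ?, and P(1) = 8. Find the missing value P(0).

On equispaced nodes a degree-1 polynomial has vanishing second forward difference, so
  P(-1) - 2·P(0) + P(1) = 0.
Substituting the known values and solving for P(0):
  -2·P(0) = -8
  P(0) = 4.

4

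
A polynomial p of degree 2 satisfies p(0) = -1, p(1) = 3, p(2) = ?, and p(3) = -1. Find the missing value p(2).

On equispaced nodes a degree-2 polynomial has vanishing third forward difference, so
  - p(0) + 3·p(1) - 3·p(2) + p(3) = 0.
Substituting the known values and solving for p(2):
  -3·p(2) = -9
  p(2) = 3.

3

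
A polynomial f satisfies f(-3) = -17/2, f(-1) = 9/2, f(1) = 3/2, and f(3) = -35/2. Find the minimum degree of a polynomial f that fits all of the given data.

Forward differences of the values at u = -3, -1, 1, 3:
  f  : -17/2  9/2  3/2  -35/2
  Δ  : 13  -3  -19
  Δ^2: -16  -16
  Δ^3: 0
The second differences are constant (-16) and nonzero, while all higher differences vanish, so the minimal degree is 2.

2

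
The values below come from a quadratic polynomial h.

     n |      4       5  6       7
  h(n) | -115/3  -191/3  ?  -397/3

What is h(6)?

On equispaced nodes a degree-2 polynomial has vanishing third forward difference, so
  - h(4) + 3·h(5) - 3·h(6) + h(7) = 0.
Substituting the known values and solving for h(6):
  -3·h(6) = 285
  h(6) = -95.

-95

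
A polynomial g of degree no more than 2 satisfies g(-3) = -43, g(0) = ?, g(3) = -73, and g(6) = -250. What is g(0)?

-4

The 3 known points determine the degree-2 polynomial uniquely.
Write g(t) = at^2 + bt + c. Substituting each data point gives a linear system:
  9a - 3b + c = -43
  9a + 3b + c = -73
  36a + 6b + c = -250
Solving the system yields a = -6, b = -5, c = -4.
So g(t) = -6t^2 - 5t - 4.
Then g(0) = -4.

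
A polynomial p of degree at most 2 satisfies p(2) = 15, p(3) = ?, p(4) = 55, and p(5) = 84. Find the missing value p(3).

On equispaced nodes a degree-2 polynomial has vanishing third forward difference, so
  - p(2) + 3·p(3) - 3·p(4) + p(5) = 0.
Substituting the known values and solving for p(3):
  3·p(3) = 96
  p(3) = 32.

32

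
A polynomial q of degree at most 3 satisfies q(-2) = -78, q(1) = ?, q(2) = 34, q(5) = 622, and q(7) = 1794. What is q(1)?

The 4 known points determine the degree-3 polynomial uniquely.
Write q(u) = au^3 + bu^2 + cu + d. Substituting each data point gives a linear system:
  -8a + 4b - 2c + d = -78
  8a + 4b + 2c + d = 34
  125a + 25b + 5c + d = 622
  343a + 49b + 7c + d = 1794
Solving the system yields a = 6, b = -6, c = 4, d = 2.
So q(u) = 6u³ - 6u² + 4u + 2.
Then q(1) = 6.

6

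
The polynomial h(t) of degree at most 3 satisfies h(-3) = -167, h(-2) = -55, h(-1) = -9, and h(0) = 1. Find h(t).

h(t) = 5t^3 - 3t^2 + 2t + 1

Using the Lagrange interpolation formula with nodes -3, -2, -1, 0:
  L_0(t) = (t + 2)(t + 1)t / -6
  L_1(t) = (t + 3)(t + 1)t / 2
  L_2(t) = (t + 3)(t + 2)t / -2
  L_3(t) = (t + 3)(t + 2)(t + 1) / 6
Then h(t) = -167·L_0(t) - 55·L_1(t) - 9·L_2(t) + 1·L_3(t).
Expanding and collecting terms gives h(t) = 5t^3 - 3t^2 + 2t + 1.
Check: h(-3) = -167. ✓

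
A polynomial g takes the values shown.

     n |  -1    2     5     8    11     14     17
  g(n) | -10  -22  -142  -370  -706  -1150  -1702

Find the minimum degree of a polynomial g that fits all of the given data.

2

Forward differences of the values at n = -1, 2, 5, 8, 11, 14, 17:
  g  : -10  -22  -142  -370  -706  -1150  -1702
  Δ  : -12  -120  -228  -336  -444  -552
  Δ^2: -108  -108  -108  -108  -108
  Δ^3: 0  0  0  0
  Δ^4: 0  0  0
  Δ^5: 0  0
  Δ^6: 0
The second differences are constant (-108) and nonzero, while all higher differences vanish, so the minimal degree is 2.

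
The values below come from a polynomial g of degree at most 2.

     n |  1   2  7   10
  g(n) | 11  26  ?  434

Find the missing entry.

221

The 3 known points determine the degree-2 polynomial uniquely.
Write g(n) = an^2 + bn + c. Substituting each data point gives a linear system:
  a + b + c = 11
  4a + 2b + c = 26
  100a + 10b + c = 434
Solving the system yields a = 4, b = 3, c = 4.
So g(n) = 4n^2 + 3n + 4.
Then g(7) = 221.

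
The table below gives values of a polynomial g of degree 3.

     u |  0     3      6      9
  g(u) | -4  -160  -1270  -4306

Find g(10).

-5914

Using the Lagrange interpolation formula with nodes 0, 3, 6, 9:
  L_0(u) = (u - 3)(u - 6)(u - 9) / -162
  L_1(u) = u(u - 6)(u - 9) / 54
  L_2(u) = u(u - 3)(u - 9) / -54
  L_3(u) = u(u - 3)(u - 6) / 162
Then g(u) = -4·L_0(u) - 160·L_1(u) - 1270·L_2(u) - 4306·L_3(u).
Expanding and collecting terms gives g(u) = -6u³ + u² - u - 4.
Evaluating at u = 10: g(10) = -5914.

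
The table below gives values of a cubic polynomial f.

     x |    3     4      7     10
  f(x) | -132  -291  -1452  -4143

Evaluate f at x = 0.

Using the Lagrange interpolation formula with nodes 3, 4, 7, 10:
  L_0(x) = (x - 4)(x - 7)(x - 10) / -28
  L_1(x) = (x - 3)(x - 7)(x - 10) / 18
  L_2(x) = (x - 3)(x - 4)(x - 10) / -36
  L_3(x) = (x - 3)(x - 4)(x - 7) / 126
Then f(x) = -132·L_0(x) - 291·L_1(x) - 1452·L_2(x) - 4143·L_3(x).
Expanding and collecting terms gives f(x) = -4x^3 - x^2 - 4x - 3.
Evaluating at x = 0: f(0) = -3.

-3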